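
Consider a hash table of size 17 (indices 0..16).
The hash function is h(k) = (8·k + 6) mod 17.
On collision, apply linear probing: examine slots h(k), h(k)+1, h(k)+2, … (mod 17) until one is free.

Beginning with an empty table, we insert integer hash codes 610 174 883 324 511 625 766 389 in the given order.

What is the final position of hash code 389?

610 hashes to 7; slot 7 is free => place at 7.
174 hashes to 4; slot 4 is free => place at 4.
883 hashes to 15; slot 15 is free => place at 15.
324 hashes to 14; slot 14 is free => place at 14.
511 hashes to 14; 14,15 taken => place at 16.
625 hashes to 8; slot 8 is free => place at 8.
766 hashes to 14; 14,15,16 taken => place at 0.
389 hashes to 7; 7,8 taken => place at 9.
Table: [766, _, _, _, 174, _, _, 610, 625, 389, _, _, _, _, 324, 883, 511]

9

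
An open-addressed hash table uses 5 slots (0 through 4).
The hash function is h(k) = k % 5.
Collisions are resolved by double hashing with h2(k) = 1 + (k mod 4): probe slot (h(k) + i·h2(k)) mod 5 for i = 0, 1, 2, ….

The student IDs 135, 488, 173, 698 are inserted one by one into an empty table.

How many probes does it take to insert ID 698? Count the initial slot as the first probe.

2

135: h=0 → slot 0
488: h=3 → slot 3
173: h=3, h2=2, probe 3,0,2 → slot 2
698: h=3, h2=3, probe 3,1 → slot 1
Table: [135, 698, 173, 488, —]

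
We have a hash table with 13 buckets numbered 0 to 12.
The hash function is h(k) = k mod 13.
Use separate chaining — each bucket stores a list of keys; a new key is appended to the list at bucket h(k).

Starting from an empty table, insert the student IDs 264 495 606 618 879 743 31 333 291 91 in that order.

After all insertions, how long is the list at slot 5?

2

264 -> bucket 4
495 -> bucket 1
606 -> bucket 8
618 -> bucket 7
879 -> bucket 8 (collision)
743 -> bucket 2
31 -> bucket 5
333 -> bucket 8 (collision)
291 -> bucket 5 (collision)
91 -> bucket 0
Final buckets:
0: 91
1: 495
2: 743
3: .
4: 264
5: 31 -> 291
6: .
7: 618
8: 606 -> 879 -> 333
9: .
10: .
11: .
12: .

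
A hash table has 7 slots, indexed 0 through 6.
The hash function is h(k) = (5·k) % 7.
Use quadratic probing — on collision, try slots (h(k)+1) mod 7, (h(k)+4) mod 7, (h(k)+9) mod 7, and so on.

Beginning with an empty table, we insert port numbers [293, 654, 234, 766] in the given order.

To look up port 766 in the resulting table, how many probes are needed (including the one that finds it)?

4

Insert 293: h=2, slot 2 empty → index 2.
Insert 654: h=1, slot 1 empty → index 1.
Insert 234: h=1, slots 1,2 occupied → index 5.
Insert 766: h=1, slots 1,2,5 occupied → index 3.
Table: [∅, 654, 293, 766, ∅, 234, ∅]
Lookup 766: h=1, probe 1,2,5,3 → found at 3.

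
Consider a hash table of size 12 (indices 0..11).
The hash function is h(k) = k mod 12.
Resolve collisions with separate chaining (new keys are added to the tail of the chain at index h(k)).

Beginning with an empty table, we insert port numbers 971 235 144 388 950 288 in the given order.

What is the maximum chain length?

Insert 971: h=11, bucket 11 empty → new chain.
Insert 235: h=7, bucket 7 empty → new chain.
Insert 144: h=0, bucket 0 empty → new chain.
Insert 388: h=4, bucket 4 empty → new chain.
Insert 950: h=2, bucket 2 empty → new chain.
Insert 288: h=0, bucket 0 nonempty → append to chain.
Final buckets:
0: 144 -> 288
1: -
2: 950
3: -
4: 388
5: -
6: -
7: 235
8: -
9: -
10: -
11: 971

2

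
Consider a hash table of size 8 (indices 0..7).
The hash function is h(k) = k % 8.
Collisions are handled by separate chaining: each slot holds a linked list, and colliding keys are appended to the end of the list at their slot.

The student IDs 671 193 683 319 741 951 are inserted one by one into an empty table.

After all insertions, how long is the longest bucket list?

3

Insert 671: h=7, bucket 7 empty -> new chain.
Insert 193: h=1, bucket 1 empty -> new chain.
Insert 683: h=3, bucket 3 empty -> new chain.
Insert 319: h=7, bucket 7 nonempty -> append to chain.
Insert 741: h=5, bucket 5 empty -> new chain.
Insert 951: h=7, bucket 7 nonempty -> append to chain.
Final buckets:
0: _
1: 193
2: _
3: 683
4: _
5: 741
6: _
7: 671 -> 319 -> 951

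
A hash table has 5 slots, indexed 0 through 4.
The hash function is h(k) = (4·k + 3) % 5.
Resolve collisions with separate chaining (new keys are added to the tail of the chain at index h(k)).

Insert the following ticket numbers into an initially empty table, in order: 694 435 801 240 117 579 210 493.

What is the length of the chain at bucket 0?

1

Insert 694: h=4, bucket 4 empty → new chain.
Insert 435: h=3, bucket 3 empty → new chain.
Insert 801: h=2, bucket 2 empty → new chain.
Insert 240: h=3, bucket 3 nonempty → append to chain.
Insert 117: h=1, bucket 1 empty → new chain.
Insert 579: h=4, bucket 4 nonempty → append to chain.
Insert 210: h=3, bucket 3 nonempty → append to chain.
Insert 493: h=0, bucket 0 empty → new chain.
Final buckets:
0: 493
1: 117
2: 801
3: 435 -> 240 -> 210
4: 694 -> 579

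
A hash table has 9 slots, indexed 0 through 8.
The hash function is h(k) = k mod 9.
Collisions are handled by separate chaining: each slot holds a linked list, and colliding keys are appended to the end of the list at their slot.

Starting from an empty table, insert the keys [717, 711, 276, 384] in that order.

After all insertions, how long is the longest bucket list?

3

717 -> bucket 6
711 -> bucket 0
276 -> bucket 6 (collision)
384 -> bucket 6 (collision)
Final buckets:
0: 711
1: .
2: .
3: .
4: .
5: .
6: 717 -> 276 -> 384
7: .
8: .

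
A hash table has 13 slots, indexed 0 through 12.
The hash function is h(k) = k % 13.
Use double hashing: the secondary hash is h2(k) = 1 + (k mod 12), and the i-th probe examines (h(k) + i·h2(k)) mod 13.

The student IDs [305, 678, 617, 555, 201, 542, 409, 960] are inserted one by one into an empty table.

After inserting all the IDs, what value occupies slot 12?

617

Insert 305: h=6, slot 6 empty => index 6.
Insert 678: h=2, slot 2 empty => index 2.
Insert 617: h=6, h2=6, slot 6 occupied => index 12.
Insert 555: h=9, slot 9 empty => index 9.
Insert 201: h=6, h2=10, slot 6 occupied => index 3.
Insert 542: h=9, h2=3, slots 9,12,2 occupied => index 5.
Insert 409: h=6, h2=2, slot 6 occupied => index 8.
Insert 960: h=11, slot 11 empty => index 11.
Table: [-, -, 678, 201, -, 542, 305, -, 409, 555, -, 960, 617]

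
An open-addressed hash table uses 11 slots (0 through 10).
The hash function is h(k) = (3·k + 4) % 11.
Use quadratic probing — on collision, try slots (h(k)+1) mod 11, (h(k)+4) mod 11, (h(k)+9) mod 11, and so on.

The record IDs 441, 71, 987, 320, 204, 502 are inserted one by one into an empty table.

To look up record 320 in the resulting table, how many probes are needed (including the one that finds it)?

3

441 hashes to 7; slot 7 is free -> place at 7.
71 hashes to 8; slot 8 is free -> place at 8.
987 hashes to 6; slot 6 is free -> place at 6.
320 hashes to 7; 7,8 taken -> place at 0.
204 hashes to 0; 0 taken -> place at 1.
502 hashes to 3; slot 3 is free -> place at 3.
Table: [320, 204, _, 502, _, _, 987, 441, 71, _, _]
Lookup 320: h=7, probe 7,8,0 → found at 0.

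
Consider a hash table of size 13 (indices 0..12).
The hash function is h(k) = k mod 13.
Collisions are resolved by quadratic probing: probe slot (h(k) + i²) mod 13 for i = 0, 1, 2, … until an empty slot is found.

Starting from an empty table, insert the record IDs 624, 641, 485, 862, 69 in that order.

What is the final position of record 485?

624: h=0 => slot 0
641: h=4 => slot 4
485: h=4, probe 4,5 => slot 5
862: h=4, probe 4,5,8 => slot 8
69: h=4, probe 4,5,8,0,7 => slot 7
Table: [624, ., ., ., 641, 485, ., 69, 862, ., ., ., .]

5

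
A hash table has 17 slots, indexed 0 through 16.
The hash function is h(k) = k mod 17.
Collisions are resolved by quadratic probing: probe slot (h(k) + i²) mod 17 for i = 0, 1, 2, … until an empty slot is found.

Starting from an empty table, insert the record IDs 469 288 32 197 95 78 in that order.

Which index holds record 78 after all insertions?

469 hashes to 10; slot 10 is free => place at 10.
288 hashes to 16; slot 16 is free => place at 16.
32 hashes to 15; slot 15 is free => place at 15.
197 hashes to 10; 10 taken => place at 11.
95 hashes to 10; 10,11 taken => place at 14.
78 hashes to 10; 10,11,14 taken => place at 2.
Table: [—, —, 78, —, —, —, —, —, —, —, 469, 197, —, —, 95, 32, 288]

2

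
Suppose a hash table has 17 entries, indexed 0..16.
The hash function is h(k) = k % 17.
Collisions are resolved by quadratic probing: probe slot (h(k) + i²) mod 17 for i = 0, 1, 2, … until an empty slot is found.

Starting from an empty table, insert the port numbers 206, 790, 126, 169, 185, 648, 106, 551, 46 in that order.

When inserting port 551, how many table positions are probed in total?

206: h=2 → slot 2
790: h=8 → slot 8
126: h=7 → slot 7
169: h=16 → slot 16
185: h=15 → slot 15
648: h=2, probe 2,3 → slot 3
106: h=4 → slot 4
551: h=7, probe 7,8,11 → slot 11
46: h=12 → slot 12
Table: [∅, ∅, 206, 648, 106, ∅, ∅, 126, 790, ∅, ∅, 551, 46, ∅, ∅, 185, 169]

3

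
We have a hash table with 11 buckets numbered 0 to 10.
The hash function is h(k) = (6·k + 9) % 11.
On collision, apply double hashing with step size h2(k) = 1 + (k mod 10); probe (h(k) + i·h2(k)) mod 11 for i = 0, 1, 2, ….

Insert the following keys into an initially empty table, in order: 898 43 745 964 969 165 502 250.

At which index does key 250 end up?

Insert 898: h=7, slot 7 empty -> index 7.
Insert 43: h=3, slot 3 empty -> index 3.
Insert 745: h=2, slot 2 empty -> index 2.
Insert 964: h=7, h2=5, slot 7 occupied -> index 1.
Insert 969: h=4, slot 4 empty -> index 4.
Insert 165: h=9, slot 9 empty -> index 9.
Insert 502: h=7, h2=3, slot 7 occupied -> index 10.
Insert 250: h=2, h2=1, slots 2,3,4 occupied -> index 5.
Table: [∅, 964, 745, 43, 969, 250, ∅, 898, ∅, 165, 502]

5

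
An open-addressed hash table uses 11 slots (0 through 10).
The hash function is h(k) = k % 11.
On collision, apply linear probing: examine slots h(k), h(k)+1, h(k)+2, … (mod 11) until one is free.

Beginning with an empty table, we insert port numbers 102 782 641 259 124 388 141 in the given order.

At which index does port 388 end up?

7

Insert 102: h=3, slot 3 empty -> index 3.
Insert 782: h=1, slot 1 empty -> index 1.
Insert 641: h=3, slot 3 occupied -> index 4.
Insert 259: h=6, slot 6 empty -> index 6.
Insert 124: h=3, slots 3,4 occupied -> index 5.
Insert 388: h=3, slots 3,4,5,6 occupied -> index 7.
Insert 141: h=9, slot 9 empty -> index 9.
Table: [., 782, ., 102, 641, 124, 259, 388, ., 141, .]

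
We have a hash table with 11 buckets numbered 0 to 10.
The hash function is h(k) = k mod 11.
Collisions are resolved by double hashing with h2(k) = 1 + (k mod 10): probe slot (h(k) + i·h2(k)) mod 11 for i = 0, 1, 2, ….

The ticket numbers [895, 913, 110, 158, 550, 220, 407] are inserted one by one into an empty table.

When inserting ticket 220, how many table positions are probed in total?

895 hashes to 4; slot 4 is free → place at 4.
913 hashes to 0; slot 0 is free → place at 0.
110 hashes to 0, h2=1; 0 taken → place at 1.
158 hashes to 4, h2=9; 4 taken → place at 2.
550 hashes to 0, h2=1; 0,1,2 taken → place at 3.
220 hashes to 0, h2=1; 0,1,2,3,4 taken → place at 5.
407 hashes to 0, h2=8; 0 taken → place at 8.
Table: [913, 110, 158, 550, 895, 220, -, -, 407, -, -]

6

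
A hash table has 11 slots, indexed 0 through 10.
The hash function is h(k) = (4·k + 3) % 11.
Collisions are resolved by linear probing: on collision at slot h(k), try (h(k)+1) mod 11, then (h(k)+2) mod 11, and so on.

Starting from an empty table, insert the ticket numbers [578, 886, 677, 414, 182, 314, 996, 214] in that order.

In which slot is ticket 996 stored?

0

578: h=5 → slot 5
886: h=5, probe 5,6 → slot 6
677: h=5, probe 5,6,7 → slot 7
414: h=9 → slot 9
182: h=5, probe 5,6,7,8 → slot 8
314: h=5, probe 5,6,7,8,9,10 → slot 10
996: h=5, probe 5,6,7,8,9,10,0 → slot 0
214: h=1 → slot 1
Table: [996, 214, ., ., ., 578, 886, 677, 182, 414, 314]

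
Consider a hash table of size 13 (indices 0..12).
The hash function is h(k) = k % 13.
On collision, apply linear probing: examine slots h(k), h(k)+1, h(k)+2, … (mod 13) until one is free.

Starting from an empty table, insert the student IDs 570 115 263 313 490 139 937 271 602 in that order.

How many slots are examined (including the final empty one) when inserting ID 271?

3

570: h=11 → slot 11
115: h=11, probe 11,12 → slot 12
263: h=3 → slot 3
313: h=1 → slot 1
490: h=9 → slot 9
139: h=9, probe 9,10 → slot 10
937: h=1, probe 1,2 → slot 2
271: h=11, probe 11,12,0 → slot 0
602: h=4 → slot 4
Table: [271, 313, 937, 263, 602, —, —, —, —, 490, 139, 570, 115]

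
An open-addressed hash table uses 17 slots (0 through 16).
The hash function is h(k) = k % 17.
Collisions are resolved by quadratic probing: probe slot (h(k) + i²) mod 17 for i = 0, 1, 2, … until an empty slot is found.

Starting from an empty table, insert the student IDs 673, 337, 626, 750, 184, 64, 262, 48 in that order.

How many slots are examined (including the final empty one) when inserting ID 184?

673: h=10 => slot 10
337: h=14 => slot 14
626: h=14, probe 14,15 => slot 15
750: h=2 => slot 2
184: h=14, probe 14,15,1 => slot 1
64: h=13 => slot 13
262: h=7 => slot 7
48: h=14, probe 14,15,1,6 => slot 6
Table: [—, 184, 750, —, —, —, 48, 262, —, —, 673, —, —, 64, 337, 626, —]

3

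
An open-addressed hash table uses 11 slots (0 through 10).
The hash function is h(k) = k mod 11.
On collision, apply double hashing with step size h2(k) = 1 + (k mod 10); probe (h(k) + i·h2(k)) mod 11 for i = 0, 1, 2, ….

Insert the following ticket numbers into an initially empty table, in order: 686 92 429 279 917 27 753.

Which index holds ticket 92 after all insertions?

7

686 hashes to 4; slot 4 is free -> place at 4.
92 hashes to 4, h2=3; 4 taken -> place at 7.
429 hashes to 0; slot 0 is free -> place at 0.
279 hashes to 4, h2=10; 4 taken -> place at 3.
917 hashes to 4, h2=8; 4 taken -> place at 1.
27 hashes to 5; slot 5 is free -> place at 5.
753 hashes to 5, h2=4; 5 taken -> place at 9.
Table: [429, 917, —, 279, 686, 27, —, 92, —, 753, —]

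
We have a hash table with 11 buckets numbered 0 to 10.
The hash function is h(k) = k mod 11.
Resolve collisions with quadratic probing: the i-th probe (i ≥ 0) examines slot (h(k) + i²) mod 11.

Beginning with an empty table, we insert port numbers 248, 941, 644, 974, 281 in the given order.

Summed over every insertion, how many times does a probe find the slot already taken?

10

248: h=6 => slot 6
941: h=6, probe 6,7 => slot 7
644: h=6, probe 6,7,10 => slot 10
974: h=6, probe 6,7,10,4 => slot 4
281: h=6, probe 6,7,10,4,0 => slot 0
Table: [281, _, _, _, 974, _, 248, 941, _, _, 644]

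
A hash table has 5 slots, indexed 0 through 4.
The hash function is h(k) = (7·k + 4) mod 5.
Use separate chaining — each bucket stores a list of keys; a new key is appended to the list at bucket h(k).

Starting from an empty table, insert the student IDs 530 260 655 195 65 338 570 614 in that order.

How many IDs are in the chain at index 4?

Insert 530: h=4, bucket 4 empty → new chain.
Insert 260: h=4, bucket 4 nonempty → append to chain.
Insert 655: h=4, bucket 4 nonempty → append to chain.
Insert 195: h=4, bucket 4 nonempty → append to chain.
Insert 65: h=4, bucket 4 nonempty → append to chain.
Insert 338: h=0, bucket 0 empty → new chain.
Insert 570: h=4, bucket 4 nonempty → append to chain.
Insert 614: h=2, bucket 2 empty → new chain.
Final buckets:
0: 338
1: .
2: 614
3: .
4: 530 -> 260 -> 655 -> 195 -> 65 -> 570

6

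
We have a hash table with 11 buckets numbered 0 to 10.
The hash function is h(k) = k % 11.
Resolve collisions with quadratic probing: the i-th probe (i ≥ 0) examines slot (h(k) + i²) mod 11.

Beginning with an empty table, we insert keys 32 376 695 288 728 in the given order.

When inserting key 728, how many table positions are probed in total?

Insert 32: h=10, slot 10 empty -> index 10.
Insert 376: h=2, slot 2 empty -> index 2.
Insert 695: h=2, slot 2 occupied -> index 3.
Insert 288: h=2, slots 2,3 occupied -> index 6.
Insert 728: h=2, slots 2,3,6 occupied -> index 0.
Table: [728, ∅, 376, 695, ∅, ∅, 288, ∅, ∅, ∅, 32]

4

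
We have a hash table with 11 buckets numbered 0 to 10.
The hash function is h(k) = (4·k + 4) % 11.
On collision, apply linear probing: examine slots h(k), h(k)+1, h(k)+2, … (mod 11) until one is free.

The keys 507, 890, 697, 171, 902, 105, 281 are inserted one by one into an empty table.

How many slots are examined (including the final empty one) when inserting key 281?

5

507 hashes to 8; slot 8 is free → place at 8.
890 hashes to 0; slot 0 is free → place at 0.
697 hashes to 9; slot 9 is free → place at 9.
171 hashes to 6; slot 6 is free → place at 6.
902 hashes to 4; slot 4 is free → place at 4.
105 hashes to 6; 6 taken → place at 7.
281 hashes to 6; 6,7,8,9 taken → place at 10.
Table: [890, -, -, -, 902, -, 171, 105, 507, 697, 281]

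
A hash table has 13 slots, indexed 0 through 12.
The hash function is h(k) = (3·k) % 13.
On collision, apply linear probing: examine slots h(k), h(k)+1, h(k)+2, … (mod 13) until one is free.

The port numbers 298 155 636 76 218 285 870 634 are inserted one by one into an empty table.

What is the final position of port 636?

298: h=10 => slot 10
155: h=10, probe 10,11 => slot 11
636: h=10, probe 10,11,12 => slot 12
76: h=7 => slot 7
218: h=4 => slot 4
285: h=10, probe 10,11,12,0 => slot 0
870: h=10, probe 10,11,12,0,1 => slot 1
634: h=4, probe 4,5 => slot 5
Table: [285, 870, _, _, 218, 634, _, 76, _, _, 298, 155, 636]

12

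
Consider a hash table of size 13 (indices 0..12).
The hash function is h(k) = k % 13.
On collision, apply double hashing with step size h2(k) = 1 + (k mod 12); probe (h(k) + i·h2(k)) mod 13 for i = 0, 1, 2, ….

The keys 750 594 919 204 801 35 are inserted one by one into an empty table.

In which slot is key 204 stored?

Insert 750: h=9, slot 9 empty → index 9.
Insert 594: h=9, h2=7, slot 9 occupied → index 3.
Insert 919: h=9, h2=8, slot 9 occupied → index 4.
Insert 204: h=9, h2=1, slot 9 occupied → index 10.
Insert 801: h=8, slot 8 empty → index 8.
Insert 35: h=9, h2=12, slots 9,8 occupied → index 7.
Table: [_, _, _, 594, 919, _, _, 35, 801, 750, 204, _, _]

10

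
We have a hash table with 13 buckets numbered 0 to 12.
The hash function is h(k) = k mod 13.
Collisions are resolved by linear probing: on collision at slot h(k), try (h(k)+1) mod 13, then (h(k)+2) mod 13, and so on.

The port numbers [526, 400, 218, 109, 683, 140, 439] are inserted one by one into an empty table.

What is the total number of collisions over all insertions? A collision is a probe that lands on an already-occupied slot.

6

Insert 526: h=6, slot 6 empty -> index 6.
Insert 400: h=10, slot 10 empty -> index 10.
Insert 218: h=10, slot 10 occupied -> index 11.
Insert 109: h=5, slot 5 empty -> index 5.
Insert 683: h=7, slot 7 empty -> index 7.
Insert 140: h=10, slots 10,11 occupied -> index 12.
Insert 439: h=10, slots 10,11,12 occupied -> index 0.
Table: [439, ∅, ∅, ∅, ∅, 109, 526, 683, ∅, ∅, 400, 218, 140]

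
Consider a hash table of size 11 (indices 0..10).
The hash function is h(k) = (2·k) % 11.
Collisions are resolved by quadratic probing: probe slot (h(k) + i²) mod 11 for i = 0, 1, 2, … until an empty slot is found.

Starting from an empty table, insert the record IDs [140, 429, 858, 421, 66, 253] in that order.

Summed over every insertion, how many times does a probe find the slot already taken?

6

140 hashes to 5; slot 5 is free -> place at 5.
429 hashes to 0; slot 0 is free -> place at 0.
858 hashes to 0; 0 taken -> place at 1.
421 hashes to 6; slot 6 is free -> place at 6.
66 hashes to 0; 0,1 taken -> place at 4.
253 hashes to 0; 0,1,4 taken -> place at 9.
Table: [429, 858, —, —, 66, 140, 421, —, —, 253, —]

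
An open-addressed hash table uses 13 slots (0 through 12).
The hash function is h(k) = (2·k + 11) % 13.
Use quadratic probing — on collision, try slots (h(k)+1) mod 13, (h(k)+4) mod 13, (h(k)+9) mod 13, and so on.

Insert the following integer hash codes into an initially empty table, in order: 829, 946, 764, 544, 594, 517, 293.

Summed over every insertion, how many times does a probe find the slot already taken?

6

829: h=5 → slot 5
946: h=5, probe 5,6 → slot 6
764: h=5, probe 5,6,9 → slot 9
544: h=7 → slot 7
594: h=3 → slot 3
517: h=5, probe 5,6,9,1 → slot 1
293: h=12 → slot 12
Table: [_, 517, _, 594, _, 829, 946, 544, _, 764, _, _, 293]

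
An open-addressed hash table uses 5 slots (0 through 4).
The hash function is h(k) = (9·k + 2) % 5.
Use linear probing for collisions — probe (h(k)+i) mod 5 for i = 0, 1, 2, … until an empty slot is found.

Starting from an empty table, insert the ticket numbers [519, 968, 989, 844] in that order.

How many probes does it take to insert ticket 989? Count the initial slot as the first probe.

3

519 hashes to 3; slot 3 is free => place at 3.
968 hashes to 4; slot 4 is free => place at 4.
989 hashes to 3; 3,4 taken => place at 0.
844 hashes to 3; 3,4,0 taken => place at 1.
Table: [989, 844, ., 519, 968]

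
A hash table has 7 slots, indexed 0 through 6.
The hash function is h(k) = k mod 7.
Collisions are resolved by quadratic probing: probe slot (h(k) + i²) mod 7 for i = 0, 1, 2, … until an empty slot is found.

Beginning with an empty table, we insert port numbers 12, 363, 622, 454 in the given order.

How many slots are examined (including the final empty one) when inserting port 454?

12: h=5 => slot 5
363: h=6 => slot 6
622: h=6, probe 6,0 => slot 0
454: h=6, probe 6,0,3 => slot 3
Table: [622, -, -, 454, -, 12, 363]

3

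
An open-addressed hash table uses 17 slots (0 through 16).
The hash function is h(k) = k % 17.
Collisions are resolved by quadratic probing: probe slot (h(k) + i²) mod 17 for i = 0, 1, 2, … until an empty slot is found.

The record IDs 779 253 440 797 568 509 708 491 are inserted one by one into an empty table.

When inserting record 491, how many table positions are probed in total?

6

Insert 779: h=14, slot 14 empty -> index 14.
Insert 253: h=15, slot 15 empty -> index 15.
Insert 440: h=15, slot 15 occupied -> index 16.
Insert 797: h=15, slots 15,16 occupied -> index 2.
Insert 568: h=7, slot 7 empty -> index 7.
Insert 509: h=16, slot 16 occupied -> index 0.
Insert 708: h=11, slot 11 empty -> index 11.
Insert 491: h=15, slots 15,16,2,7,14 occupied -> index 6.
Table: [509, _, 797, _, _, _, 491, 568, _, _, _, 708, _, _, 779, 253, 440]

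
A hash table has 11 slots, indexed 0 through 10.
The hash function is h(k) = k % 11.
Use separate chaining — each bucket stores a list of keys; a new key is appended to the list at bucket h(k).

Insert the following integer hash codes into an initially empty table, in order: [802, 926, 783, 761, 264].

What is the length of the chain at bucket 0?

802 → bucket 10
926 → bucket 2
783 → bucket 2 (collision)
761 → bucket 2 (collision)
264 → bucket 0
Final buckets:
0: 264
1: -
2: 926 -> 783 -> 761
3: -
4: -
5: -
6: -
7: -
8: -
9: -
10: 802

1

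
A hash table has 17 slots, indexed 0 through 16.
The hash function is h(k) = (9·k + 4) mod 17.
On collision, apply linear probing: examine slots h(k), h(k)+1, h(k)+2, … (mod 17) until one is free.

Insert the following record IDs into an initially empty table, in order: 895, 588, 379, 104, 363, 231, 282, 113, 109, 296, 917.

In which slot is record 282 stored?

11

895 hashes to 1; slot 1 is free -> place at 1.
588 hashes to 9; slot 9 is free -> place at 9.
379 hashes to 15; slot 15 is free -> place at 15.
104 hashes to 5; slot 5 is free -> place at 5.
363 hashes to 7; slot 7 is free -> place at 7.
231 hashes to 9; 9 taken -> place at 10.
282 hashes to 9; 9,10 taken -> place at 11.
113 hashes to 1; 1 taken -> place at 2.
109 hashes to 16; slot 16 is free -> place at 16.
296 hashes to 16; 16 taken -> place at 0.
917 hashes to 12; slot 12 is free -> place at 12.
Table: [296, 895, 113, ., ., 104, ., 363, ., 588, 231, 282, 917, ., ., 379, 109]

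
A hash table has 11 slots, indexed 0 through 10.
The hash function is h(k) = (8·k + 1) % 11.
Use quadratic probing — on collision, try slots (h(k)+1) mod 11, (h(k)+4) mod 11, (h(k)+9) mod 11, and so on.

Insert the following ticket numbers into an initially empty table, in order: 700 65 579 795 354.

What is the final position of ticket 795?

Insert 700: h=2, slot 2 empty → index 2.
Insert 65: h=4, slot 4 empty → index 4.
Insert 579: h=2, slot 2 occupied → index 3.
Insert 795: h=3, slots 3,4 occupied → index 7.
Insert 354: h=6, slot 6 empty → index 6.
Table: [∅, ∅, 700, 579, 65, ∅, 354, 795, ∅, ∅, ∅]

7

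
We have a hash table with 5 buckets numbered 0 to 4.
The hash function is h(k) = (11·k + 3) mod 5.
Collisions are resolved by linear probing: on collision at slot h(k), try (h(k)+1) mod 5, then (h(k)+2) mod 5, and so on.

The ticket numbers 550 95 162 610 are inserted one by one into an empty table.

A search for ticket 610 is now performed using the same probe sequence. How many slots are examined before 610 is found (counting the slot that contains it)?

4

550 hashes to 3; slot 3 is free -> place at 3.
95 hashes to 3; 3 taken -> place at 4.
162 hashes to 0; slot 0 is free -> place at 0.
610 hashes to 3; 3,4,0 taken -> place at 1.
Table: [162, 610, ., 550, 95]
Lookup 610: h=3, probe 3,4,0,1 → found at 1.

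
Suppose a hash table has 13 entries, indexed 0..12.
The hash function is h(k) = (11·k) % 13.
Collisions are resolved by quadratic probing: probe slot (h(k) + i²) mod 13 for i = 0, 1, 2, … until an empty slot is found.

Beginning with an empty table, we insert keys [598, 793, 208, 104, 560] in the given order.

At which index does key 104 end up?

598 hashes to 0; slot 0 is free → place at 0.
793 hashes to 0; 0 taken → place at 1.
208 hashes to 0; 0,1 taken → place at 4.
104 hashes to 0; 0,1,4 taken → place at 9.
560 hashes to 11; slot 11 is free → place at 11.
Table: [598, 793, ., ., 208, ., ., ., ., 104, ., 560, .]

9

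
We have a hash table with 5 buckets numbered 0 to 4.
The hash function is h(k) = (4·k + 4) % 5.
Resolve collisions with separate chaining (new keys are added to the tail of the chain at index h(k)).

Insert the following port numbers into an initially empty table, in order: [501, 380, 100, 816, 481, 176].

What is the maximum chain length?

4

501 → bucket 3
380 → bucket 4
100 → bucket 4 (collision)
816 → bucket 3 (collision)
481 → bucket 3 (collision)
176 → bucket 3 (collision)
Final buckets:
0: _
1: _
2: _
3: 501 -> 816 -> 481 -> 176
4: 380 -> 100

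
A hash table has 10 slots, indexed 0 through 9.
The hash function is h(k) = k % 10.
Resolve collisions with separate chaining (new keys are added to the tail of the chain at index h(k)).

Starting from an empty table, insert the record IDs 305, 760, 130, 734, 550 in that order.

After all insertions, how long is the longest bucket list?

3

Insert 305: h=5, bucket 5 empty → new chain.
Insert 760: h=0, bucket 0 empty → new chain.
Insert 130: h=0, bucket 0 nonempty → append to chain.
Insert 734: h=4, bucket 4 empty → new chain.
Insert 550: h=0, bucket 0 nonempty → append to chain.
Final buckets:
0: 760 -> 130 -> 550
1: —
2: —
3: —
4: 734
5: 305
6: —
7: —
8: —
9: —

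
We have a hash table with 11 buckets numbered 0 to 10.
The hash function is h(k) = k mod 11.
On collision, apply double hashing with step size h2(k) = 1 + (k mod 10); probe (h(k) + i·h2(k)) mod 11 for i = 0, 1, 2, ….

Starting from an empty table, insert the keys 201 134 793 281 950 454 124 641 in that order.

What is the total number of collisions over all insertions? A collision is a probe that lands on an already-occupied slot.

5

201 hashes to 3; slot 3 is free => place at 3.
134 hashes to 2; slot 2 is free => place at 2.
793 hashes to 1; slot 1 is free => place at 1.
281 hashes to 6; slot 6 is free => place at 6.
950 hashes to 4; slot 4 is free => place at 4.
454 hashes to 3, h2=5; 3 taken => place at 8.
124 hashes to 3, h2=5; 3,8,2 taken => place at 7.
641 hashes to 3, h2=2; 3 taken => place at 5.
Table: [., 793, 134, 201, 950, 641, 281, 124, 454, ., .]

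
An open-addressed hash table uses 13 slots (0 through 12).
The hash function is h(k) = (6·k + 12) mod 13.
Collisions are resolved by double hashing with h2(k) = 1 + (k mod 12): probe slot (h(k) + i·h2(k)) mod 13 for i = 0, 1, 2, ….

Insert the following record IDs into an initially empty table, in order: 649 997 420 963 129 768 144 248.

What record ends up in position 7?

768

649: h=6 => slot 6
997: h=1 => slot 1
420: h=10 => slot 10
963: h=5 => slot 5
129: h=6, h2=10, probe 6,3 => slot 3
768: h=5, h2=1, probe 5,6,7 => slot 7
144: h=5, h2=1, probe 5,6,7,8 => slot 8
248: h=5, h2=9, probe 5,1,10,6,2 => slot 2
Table: [∅, 997, 248, 129, ∅, 963, 649, 768, 144, ∅, 420, ∅, ∅]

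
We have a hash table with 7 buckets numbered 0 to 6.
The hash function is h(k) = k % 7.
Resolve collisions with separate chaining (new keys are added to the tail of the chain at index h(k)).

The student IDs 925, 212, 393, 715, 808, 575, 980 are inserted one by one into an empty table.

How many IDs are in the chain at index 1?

4

Insert 925: h=1, bucket 1 empty -> new chain.
Insert 212: h=2, bucket 2 empty -> new chain.
Insert 393: h=1, bucket 1 nonempty -> append to chain.
Insert 715: h=1, bucket 1 nonempty -> append to chain.
Insert 808: h=3, bucket 3 empty -> new chain.
Insert 575: h=1, bucket 1 nonempty -> append to chain.
Insert 980: h=0, bucket 0 empty -> new chain.
Final buckets:
0: 980
1: 925 -> 393 -> 715 -> 575
2: 212
3: 808
4: —
5: —
6: —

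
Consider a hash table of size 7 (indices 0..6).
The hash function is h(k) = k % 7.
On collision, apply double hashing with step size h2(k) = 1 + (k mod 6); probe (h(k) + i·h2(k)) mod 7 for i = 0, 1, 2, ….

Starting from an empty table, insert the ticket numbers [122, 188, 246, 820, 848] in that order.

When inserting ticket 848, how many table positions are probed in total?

122: h=3 => slot 3
188: h=6 => slot 6
246: h=1 => slot 1
820: h=1, h2=5, probe 1,6,4 => slot 4
848: h=1, h2=3, probe 1,4,0 => slot 0
Table: [848, 246, _, 122, 820, _, 188]

3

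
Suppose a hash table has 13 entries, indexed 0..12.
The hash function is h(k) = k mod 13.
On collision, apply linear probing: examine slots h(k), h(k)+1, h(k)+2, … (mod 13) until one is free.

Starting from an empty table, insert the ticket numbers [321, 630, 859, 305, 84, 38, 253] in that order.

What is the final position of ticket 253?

321 hashes to 9; slot 9 is free -> place at 9.
630 hashes to 6; slot 6 is free -> place at 6.
859 hashes to 1; slot 1 is free -> place at 1.
305 hashes to 6; 6 taken -> place at 7.
84 hashes to 6; 6,7 taken -> place at 8.
38 hashes to 12; slot 12 is free -> place at 12.
253 hashes to 6; 6,7,8,9 taken -> place at 10.
Table: [., 859, ., ., ., ., 630, 305, 84, 321, 253, ., 38]

10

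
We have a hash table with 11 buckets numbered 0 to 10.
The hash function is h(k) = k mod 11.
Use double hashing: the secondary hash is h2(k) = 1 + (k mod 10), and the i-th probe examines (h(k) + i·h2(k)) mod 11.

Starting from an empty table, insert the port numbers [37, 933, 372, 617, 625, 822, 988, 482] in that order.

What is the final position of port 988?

7

37: h=4 → slot 4
933: h=9 → slot 9
372: h=9, h2=3, probe 9,1 → slot 1
617: h=1, h2=8, probe 1,9,6 → slot 6
625: h=9, h2=6, probe 9,4,10 → slot 10
822: h=8 → slot 8
988: h=9, h2=9, probe 9,7 → slot 7
482: h=9, h2=3, probe 9,1,4,7,10,2 → slot 2
Table: [., 372, 482, ., 37, ., 617, 988, 822, 933, 625]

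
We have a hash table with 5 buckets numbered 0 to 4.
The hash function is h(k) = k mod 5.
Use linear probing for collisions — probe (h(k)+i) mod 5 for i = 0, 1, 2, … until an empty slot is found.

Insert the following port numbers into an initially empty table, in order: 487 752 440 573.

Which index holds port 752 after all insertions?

3

487 hashes to 2; slot 2 is free → place at 2.
752 hashes to 2; 2 taken → place at 3.
440 hashes to 0; slot 0 is free → place at 0.
573 hashes to 3; 3 taken → place at 4.
Table: [440, _, 487, 752, 573]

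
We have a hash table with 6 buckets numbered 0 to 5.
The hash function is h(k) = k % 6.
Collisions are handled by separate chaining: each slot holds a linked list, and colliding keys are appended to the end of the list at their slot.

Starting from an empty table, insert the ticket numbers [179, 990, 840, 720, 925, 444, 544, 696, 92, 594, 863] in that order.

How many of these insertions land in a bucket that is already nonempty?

Insert 179: h=5, bucket 5 empty → new chain.
Insert 990: h=0, bucket 0 empty → new chain.
Insert 840: h=0, bucket 0 nonempty → append to chain.
Insert 720: h=0, bucket 0 nonempty → append to chain.
Insert 925: h=1, bucket 1 empty → new chain.
Insert 444: h=0, bucket 0 nonempty → append to chain.
Insert 544: h=4, bucket 4 empty → new chain.
Insert 696: h=0, bucket 0 nonempty → append to chain.
Insert 92: h=2, bucket 2 empty → new chain.
Insert 594: h=0, bucket 0 nonempty → append to chain.
Insert 863: h=5, bucket 5 nonempty → append to chain.
Final buckets:
0: 990 -> 840 -> 720 -> 444 -> 696 -> 594
1: 925
2: 92
3: .
4: 544
5: 179 -> 863

6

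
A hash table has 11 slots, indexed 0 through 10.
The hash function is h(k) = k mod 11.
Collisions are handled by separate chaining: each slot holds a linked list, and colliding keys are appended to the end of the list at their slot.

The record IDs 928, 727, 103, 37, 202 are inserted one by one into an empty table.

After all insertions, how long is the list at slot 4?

Insert 928: h=4, bucket 4 empty → new chain.
Insert 727: h=1, bucket 1 empty → new chain.
Insert 103: h=4, bucket 4 nonempty → append to chain.
Insert 37: h=4, bucket 4 nonempty → append to chain.
Insert 202: h=4, bucket 4 nonempty → append to chain.
Final buckets:
0: _
1: 727
2: _
3: _
4: 928 -> 103 -> 37 -> 202
5: _
6: _
7: _
8: _
9: _
10: _

4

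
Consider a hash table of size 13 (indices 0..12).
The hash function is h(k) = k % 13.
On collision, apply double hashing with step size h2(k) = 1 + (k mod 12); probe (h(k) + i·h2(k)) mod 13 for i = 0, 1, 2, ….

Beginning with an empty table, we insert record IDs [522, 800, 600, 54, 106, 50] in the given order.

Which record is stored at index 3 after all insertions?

600

522: h=2 => slot 2
800: h=7 => slot 7
600: h=2, h2=1, probe 2,3 => slot 3
54: h=2, h2=7, probe 2,9 => slot 9
106: h=2, h2=11, probe 2,0 => slot 0
50: h=11 => slot 11
Table: [106, -, 522, 600, -, -, -, 800, -, 54, -, 50, -]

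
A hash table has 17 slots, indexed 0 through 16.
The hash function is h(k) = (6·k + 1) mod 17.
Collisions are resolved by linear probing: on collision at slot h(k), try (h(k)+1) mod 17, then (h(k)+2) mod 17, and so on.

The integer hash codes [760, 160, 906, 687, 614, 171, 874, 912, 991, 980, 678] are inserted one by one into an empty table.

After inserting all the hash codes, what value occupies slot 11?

760 hashes to 5; slot 5 is free -> place at 5.
160 hashes to 9; slot 9 is free -> place at 9.
906 hashes to 14; slot 14 is free -> place at 14.
687 hashes to 9; 9 taken -> place at 10.
614 hashes to 13; slot 13 is free -> place at 13.
171 hashes to 7; slot 7 is free -> place at 7.
874 hashes to 9; 9,10 taken -> place at 11.
912 hashes to 16; slot 16 is free -> place at 16.
991 hashes to 14; 14 taken -> place at 15.
980 hashes to 16; 16 taken -> place at 0.
678 hashes to 6; slot 6 is free -> place at 6.
Table: [980, ∅, ∅, ∅, ∅, 760, 678, 171, ∅, 160, 687, 874, ∅, 614, 906, 991, 912]

874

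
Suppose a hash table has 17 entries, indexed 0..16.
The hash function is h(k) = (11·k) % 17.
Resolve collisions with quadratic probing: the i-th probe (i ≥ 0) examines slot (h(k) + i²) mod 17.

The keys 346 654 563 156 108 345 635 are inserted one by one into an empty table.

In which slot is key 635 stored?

346 hashes to 15; slot 15 is free -> place at 15.
654 hashes to 3; slot 3 is free -> place at 3.
563 hashes to 5; slot 5 is free -> place at 5.
156 hashes to 16; slot 16 is free -> place at 16.
108 hashes to 15; 15,16 taken -> place at 2.
345 hashes to 4; slot 4 is free -> place at 4.
635 hashes to 15; 15,16,2 taken -> place at 7.
Table: [∅, ∅, 108, 654, 345, 563, ∅, 635, ∅, ∅, ∅, ∅, ∅, ∅, ∅, 346, 156]

7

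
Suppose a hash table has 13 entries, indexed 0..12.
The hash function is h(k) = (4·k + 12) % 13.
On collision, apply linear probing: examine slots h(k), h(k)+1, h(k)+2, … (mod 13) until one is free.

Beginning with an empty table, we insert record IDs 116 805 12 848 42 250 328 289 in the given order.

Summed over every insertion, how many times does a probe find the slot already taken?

116 hashes to 8; slot 8 is free => place at 8.
805 hashes to 8; 8 taken => place at 9.
12 hashes to 8; 8,9 taken => place at 10.
848 hashes to 11; slot 11 is free => place at 11.
42 hashes to 11; 11 taken => place at 12.
250 hashes to 11; 11,12 taken => place at 0.
328 hashes to 11; 11,12,0 taken => place at 1.
289 hashes to 11; 11,12,0,1 taken => place at 2.
Table: [250, 328, 289, ∅, ∅, ∅, ∅, ∅, 116, 805, 12, 848, 42]

13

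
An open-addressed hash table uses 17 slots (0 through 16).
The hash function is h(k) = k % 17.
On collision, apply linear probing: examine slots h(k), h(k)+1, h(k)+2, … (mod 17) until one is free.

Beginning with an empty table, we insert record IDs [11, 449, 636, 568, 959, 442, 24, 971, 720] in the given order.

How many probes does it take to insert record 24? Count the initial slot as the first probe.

11: h=11 → slot 11
449: h=7 → slot 7
636: h=7, probe 7,8 → slot 8
568: h=7, probe 7,8,9 → slot 9
959: h=7, probe 7,8,9,10 → slot 10
442: h=0 → slot 0
24: h=7, probe 7,8,9,10,11,12 → slot 12
971: h=2 → slot 2
720: h=6 → slot 6
Table: [442, ., 971, ., ., ., 720, 449, 636, 568, 959, 11, 24, ., ., ., .]

6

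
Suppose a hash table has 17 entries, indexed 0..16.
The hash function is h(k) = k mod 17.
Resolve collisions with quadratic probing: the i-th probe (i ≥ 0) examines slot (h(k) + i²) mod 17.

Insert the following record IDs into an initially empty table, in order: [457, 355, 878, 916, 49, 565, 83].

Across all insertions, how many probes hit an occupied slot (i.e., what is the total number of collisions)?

457: h=15 => slot 15
355: h=15, probe 15,16 => slot 16
878: h=11 => slot 11
916: h=15, probe 15,16,2 => slot 2
49: h=15, probe 15,16,2,7 => slot 7
565: h=4 => slot 4
83: h=15, probe 15,16,2,7,14 => slot 14
Table: [—, —, 916, —, 565, —, —, 49, —, —, —, 878, —, —, 83, 457, 355]

10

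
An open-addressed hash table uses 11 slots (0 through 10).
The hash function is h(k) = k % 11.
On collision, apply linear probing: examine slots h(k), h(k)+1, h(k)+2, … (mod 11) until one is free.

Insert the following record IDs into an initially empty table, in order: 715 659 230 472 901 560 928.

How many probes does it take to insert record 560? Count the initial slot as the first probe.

Insert 715: h=0, slot 0 empty → index 0.
Insert 659: h=10, slot 10 empty → index 10.
Insert 230: h=10, slots 10,0 occupied → index 1.
Insert 472: h=10, slots 10,0,1 occupied → index 2.
Insert 901: h=10, slots 10,0,1,2 occupied → index 3.
Insert 560: h=10, slots 10,0,1,2,3 occupied → index 4.
Insert 928: h=4, slot 4 occupied → index 5.
Table: [715, 230, 472, 901, 560, 928, ∅, ∅, ∅, ∅, 659]

6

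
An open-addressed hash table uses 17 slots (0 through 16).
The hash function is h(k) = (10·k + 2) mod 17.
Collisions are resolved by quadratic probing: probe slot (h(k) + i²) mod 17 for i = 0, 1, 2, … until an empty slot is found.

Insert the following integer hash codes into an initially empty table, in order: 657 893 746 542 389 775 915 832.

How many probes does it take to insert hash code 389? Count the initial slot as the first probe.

657 hashes to 10; slot 10 is free → place at 10.
893 hashes to 7; slot 7 is free → place at 7.
746 hashes to 16; slot 16 is free → place at 16.
542 hashes to 16; 16 taken → place at 0.
389 hashes to 16; 16,0 taken → place at 3.
775 hashes to 0; 0 taken → place at 1.
915 hashes to 6; slot 6 is free → place at 6.
832 hashes to 9; slot 9 is free → place at 9.
Table: [542, 775, ∅, 389, ∅, ∅, 915, 893, ∅, 832, 657, ∅, ∅, ∅, ∅, ∅, 746]

3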